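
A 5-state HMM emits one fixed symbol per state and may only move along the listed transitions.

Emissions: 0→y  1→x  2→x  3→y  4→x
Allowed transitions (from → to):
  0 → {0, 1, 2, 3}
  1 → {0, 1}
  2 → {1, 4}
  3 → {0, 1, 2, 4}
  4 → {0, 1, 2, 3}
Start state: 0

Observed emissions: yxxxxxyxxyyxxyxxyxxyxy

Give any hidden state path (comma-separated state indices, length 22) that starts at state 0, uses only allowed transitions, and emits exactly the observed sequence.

  0: obs=y cand={0,3} pick 0 [start]
  1: obs=x cand={1,2,4} pick 2 [0->2 ok]
  2: obs=x cand={1,2,4} pick 1 [2->1 ok]
  3: obs=x cand={1,2,4} pick 1 [1->1 ok]
  4: obs=x cand={1,2,4} pick 1 [1->1 ok]
  5: obs=x cand={1,2,4} pick 1 [1->1 ok]
  6: obs=y cand={0,3} pick 0 [1->0 ok]
  7: obs=x cand={1,2,4} pick 1 [0->1 ok]
  8: obs=x cand={1,2,4} pick 1 [1->1 ok]
  9: obs=y cand={0,3} pick 0 [1->0 ok]
  10: obs=y cand={0,3} pick 0 [0->0 ok]
  11: obs=x cand={1,2,4} pick 1 [0->1 ok]
  12: obs=x cand={1,2,4} pick 1 [1->1 ok]
  13: obs=y cand={0,3} pick 0 [1->0 ok]
  14: obs=x cand={1,2,4} pick 2 [0->2 ok]
  15: obs=x cand={1,2,4} pick 4 [2->4 ok]
  16: obs=y cand={0,3} pick 0 [4->0 ok]
  17: obs=x cand={1,2,4} pick 2 [0->2 ok]
  18: obs=x cand={1,2,4} pick 4 [2->4 ok]
  19: obs=y cand={0,3} pick 0 [4->0 ok]
  20: obs=x cand={1,2,4} pick 1 [0->1 ok]
  21: obs=y cand={0,3} pick 0 [1->0 ok]

0,2,1,1,1,1,0,1,1,0,0,1,1,0,2,4,0,2,4,0,1,0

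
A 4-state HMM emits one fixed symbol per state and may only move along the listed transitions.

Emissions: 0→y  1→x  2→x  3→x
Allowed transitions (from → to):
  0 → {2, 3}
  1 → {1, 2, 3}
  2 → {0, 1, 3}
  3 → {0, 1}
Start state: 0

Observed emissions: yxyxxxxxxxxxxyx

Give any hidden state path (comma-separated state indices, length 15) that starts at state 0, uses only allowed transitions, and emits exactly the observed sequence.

0,3,0,3,1,1,3,1,1,1,1,2,3,0,3

  [0] y  {0}  => 0  start
  [1] x  {1,2,3}  => 3  0->3 ok
  [2] y  {0}  => 0  3->0 ok
  [3] x  {1,2,3}  => 3  0->3 ok
  [4] x  {1,2,3}  => 1  3->1 ok
  [5] x  {1,2,3}  => 1  1->1 ok
  [6] x  {1,2,3}  => 3  1->3 ok
  [7] x  {1,2,3}  => 1  3->1 ok
  [8] x  {1,2,3}  => 1  1->1 ok
  [9] x  {1,2,3}  => 1  1->1 ok
  [10] x  {1,2,3}  => 1  1->1 ok
  [11] x  {1,2,3}  => 2  1->2 ok
  [12] x  {1,2,3}  => 3  2->3 ok
  [13] y  {0}  => 0  3->0 ok
  [14] x  {1,2,3}  => 3  0->3 ok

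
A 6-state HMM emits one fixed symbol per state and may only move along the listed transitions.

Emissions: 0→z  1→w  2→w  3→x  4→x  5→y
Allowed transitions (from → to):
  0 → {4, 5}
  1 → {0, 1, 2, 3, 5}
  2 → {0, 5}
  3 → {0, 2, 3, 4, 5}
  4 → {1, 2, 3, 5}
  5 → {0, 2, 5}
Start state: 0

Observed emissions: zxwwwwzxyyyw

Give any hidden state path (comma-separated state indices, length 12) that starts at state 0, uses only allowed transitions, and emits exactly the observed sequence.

  0: obs=z cand={0} pick 0 [start]
  1: obs=x cand={3,4} pick 4 [0->4 ok]
  2: obs=w cand={1,2} pick 1 [4->1 ok]
  3: obs=w cand={1,2} pick 1 [1->1 ok]
  4: obs=w cand={1,2} pick 1 [1->1 ok]
  5: obs=w cand={1,2} pick 2 [1->2 ok]
  6: obs=z cand={0} pick 0 [2->0 ok]
  7: obs=x cand={3,4} pick 4 [0->4 ok]
  8: obs=y cand={5} pick 5 [4->5 ok]
  9: obs=y cand={5} pick 5 [5->5 ok]
  10: obs=y cand={5} pick 5 [5->5 ok]
  11: obs=w cand={1,2} pick 2 [5->2 ok]

0,4,1,1,1,2,0,4,5,5,5,2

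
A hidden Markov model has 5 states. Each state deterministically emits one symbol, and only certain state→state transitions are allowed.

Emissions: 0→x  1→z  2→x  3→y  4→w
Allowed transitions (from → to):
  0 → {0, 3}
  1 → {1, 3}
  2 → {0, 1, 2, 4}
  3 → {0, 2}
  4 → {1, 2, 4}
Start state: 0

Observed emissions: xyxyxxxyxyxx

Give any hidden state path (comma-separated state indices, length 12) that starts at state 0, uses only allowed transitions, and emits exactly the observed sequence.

  t0 'x' -> {0,2}, take 0 (start)
  t1 'y' -> {3}, take 3 (0->3 ok)
  t2 'x' -> {0,2}, take 0 (3->0 ok)
  t3 'y' -> {3}, take 3 (0->3 ok)
  t4 'x' -> {0,2}, take 0 (3->0 ok)
  t5 'x' -> {0,2}, take 0 (0->0 ok)
  t6 'x' -> {0,2}, take 0 (0->0 ok)
  t7 'y' -> {3}, take 3 (0->3 ok)
  t8 'x' -> {0,2}, take 0 (3->0 ok)
  t9 'y' -> {3}, take 3 (0->3 ok)
  t10 'x' -> {0,2}, take 2 (3->2 ok)
  t11 'x' -> {0,2}, take 2 (2->2 ok)

0,3,0,3,0,0,0,3,0,3,2,2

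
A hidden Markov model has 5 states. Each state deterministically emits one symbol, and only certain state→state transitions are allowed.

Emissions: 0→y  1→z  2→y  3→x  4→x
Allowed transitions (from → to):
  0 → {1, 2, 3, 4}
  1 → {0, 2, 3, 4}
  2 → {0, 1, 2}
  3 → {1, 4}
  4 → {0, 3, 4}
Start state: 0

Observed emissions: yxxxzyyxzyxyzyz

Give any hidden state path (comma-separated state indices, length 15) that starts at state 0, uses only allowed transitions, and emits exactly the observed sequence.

  0: obs=y cand={0,2} pick 0 [start]
  1: obs=x cand={3,4} pick 4 [0->4 ok]
  2: obs=x cand={3,4} pick 4 [4->4 ok]
  3: obs=x cand={3,4} pick 3 [4->3 ok]
  4: obs=z cand={1} pick 1 [3->1 ok]
  5: obs=y cand={0,2} pick 2 [1->2 ok]
  6: obs=y cand={0,2} pick 0 [2->0 ok]
  7: obs=x cand={3,4} pick 3 [0->3 ok]
  8: obs=z cand={1} pick 1 [3->1 ok]
  9: obs=y cand={0,2} pick 0 [1->0 ok]
  10: obs=x cand={3,4} pick 4 [0->4 ok]
  11: obs=y cand={0,2} pick 0 [4->0 ok]
  12: obs=z cand={1} pick 1 [0->1 ok]
  13: obs=y cand={0,2} pick 0 [1->0 ok]
  14: obs=z cand={1} pick 1 [0->1 ok]

0,4,4,3,1,2,0,3,1,0,4,0,1,0,1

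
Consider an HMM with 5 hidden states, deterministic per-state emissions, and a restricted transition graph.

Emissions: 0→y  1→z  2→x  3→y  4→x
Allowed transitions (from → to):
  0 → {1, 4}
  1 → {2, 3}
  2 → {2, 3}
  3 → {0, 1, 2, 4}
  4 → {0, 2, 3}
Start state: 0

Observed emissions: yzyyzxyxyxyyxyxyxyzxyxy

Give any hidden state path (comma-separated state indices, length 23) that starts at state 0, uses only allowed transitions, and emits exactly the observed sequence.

0,1,3,0,1,2,3,4,0,4,3,0,4,3,4,3,4,0,1,2,3,2,3

  t0 'y' -> {0,3}, take 0 (start)
  t1 'z' -> {1}, take 1 (0->1 ok)
  t2 'y' -> {0,3}, take 3 (1->3 ok)
  t3 'y' -> {0,3}, take 0 (3->0 ok)
  t4 'z' -> {1}, take 1 (0->1 ok)
  t5 'x' -> {2,4}, take 2 (1->2 ok)
  t6 'y' -> {0,3}, take 3 (2->3 ok)
  t7 'x' -> {2,4}, take 4 (3->4 ok)
  t8 'y' -> {0,3}, take 0 (4->0 ok)
  t9 'x' -> {2,4}, take 4 (0->4 ok)
  t10 'y' -> {0,3}, take 3 (4->3 ok)
  t11 'y' -> {0,3}, take 0 (3->0 ok)
  t12 'x' -> {2,4}, take 4 (0->4 ok)
  t13 'y' -> {0,3}, take 3 (4->3 ok)
  t14 'x' -> {2,4}, take 4 (3->4 ok)
  t15 'y' -> {0,3}, take 3 (4->3 ok)
  t16 'x' -> {2,4}, take 4 (3->4 ok)
  t17 'y' -> {0,3}, take 0 (4->0 ok)
  t18 'z' -> {1}, take 1 (0->1 ok)
  t19 'x' -> {2,4}, take 2 (1->2 ok)
  t20 'y' -> {0,3}, take 3 (2->3 ok)
  t21 'x' -> {2,4}, take 2 (3->2 ok)
  t22 'y' -> {0,3}, take 3 (2->3 ok)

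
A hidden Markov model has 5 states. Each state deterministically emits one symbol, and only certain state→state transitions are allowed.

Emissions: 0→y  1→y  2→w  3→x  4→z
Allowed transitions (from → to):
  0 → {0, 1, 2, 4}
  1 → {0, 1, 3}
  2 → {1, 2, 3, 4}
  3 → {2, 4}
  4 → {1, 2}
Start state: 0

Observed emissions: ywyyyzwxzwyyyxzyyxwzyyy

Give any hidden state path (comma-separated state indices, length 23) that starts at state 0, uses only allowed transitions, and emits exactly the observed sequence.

  0: obs=y cand={0,1} pick 0 [start]
  1: obs=w cand={2} pick 2 [0->2 ok]
  2: obs=y cand={0,1} pick 1 [2->1 ok]
  3: obs=y cand={0,1} pick 1 [1->1 ok]
  4: obs=y cand={0,1} pick 0 [1->0 ok]
  5: obs=z cand={4} pick 4 [0->4 ok]
  6: obs=w cand={2} pick 2 [4->2 ok]
  7: obs=x cand={3} pick 3 [2->3 ok]
  8: obs=z cand={4} pick 4 [3->4 ok]
  9: obs=w cand={2} pick 2 [4->2 ok]
  10: obs=y cand={0,1} pick 1 [2->1 ok]
  11: obs=y cand={0,1} pick 0 [1->0 ok]
  12: obs=y cand={0,1} pick 1 [0->1 ok]
  13: obs=x cand={3} pick 3 [1->3 ok]
  14: obs=z cand={4} pick 4 [3->4 ok]
  15: obs=y cand={0,1} pick 1 [4->1 ok]
  16: obs=y cand={0,1} pick 1 [1->1 ok]
  17: obs=x cand={3} pick 3 [1->3 ok]
  18: obs=w cand={2} pick 2 [3->2 ok]
  19: obs=z cand={4} pick 4 [2->4 ok]
  20: obs=y cand={0,1} pick 1 [4->1 ok]
  21: obs=y cand={0,1} pick 1 [1->1 ok]
  22: obs=y cand={0,1} pick 0 [1->0 ok]

0,2,1,1,0,4,2,3,4,2,1,0,1,3,4,1,1,3,2,4,1,1,0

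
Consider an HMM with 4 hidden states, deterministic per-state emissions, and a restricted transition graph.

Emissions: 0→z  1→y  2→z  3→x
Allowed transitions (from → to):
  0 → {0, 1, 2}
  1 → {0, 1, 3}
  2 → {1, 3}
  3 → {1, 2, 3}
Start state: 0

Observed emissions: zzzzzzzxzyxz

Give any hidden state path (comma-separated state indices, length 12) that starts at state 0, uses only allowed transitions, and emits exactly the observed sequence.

0,0,0,0,0,0,2,3,2,1,3,2

  pos 0: z in {0,2}, choose 0; start
  pos 1: z in {0,2}, choose 0; 0->0 ok
  pos 2: z in {0,2}, choose 0; 0->0 ok
  pos 3: z in {0,2}, choose 0; 0->0 ok
  pos 4: z in {0,2}, choose 0; 0->0 ok
  pos 5: z in {0,2}, choose 0; 0->0 ok
  pos 6: z in {0,2}, choose 2; 0->2 ok
  pos 7: x in {3}, choose 3; 2->3 ok
  pos 8: z in {0,2}, choose 2; 3->2 ok
  pos 9: y in {1}, choose 1; 2->1 ok
  pos 10: x in {3}, choose 3; 1->3 ok
  pos 11: z in {0,2}, choose 2; 3->2 ok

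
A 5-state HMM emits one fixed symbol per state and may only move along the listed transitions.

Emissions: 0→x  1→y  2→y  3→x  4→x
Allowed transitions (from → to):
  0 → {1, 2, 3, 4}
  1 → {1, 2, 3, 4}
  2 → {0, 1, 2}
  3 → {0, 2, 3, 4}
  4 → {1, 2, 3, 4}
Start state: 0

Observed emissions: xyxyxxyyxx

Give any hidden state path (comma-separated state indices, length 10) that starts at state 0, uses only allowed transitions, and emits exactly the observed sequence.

  t0 'x' -> {0,3,4}, take 0 (start)
  t1 'y' -> {1,2}, take 1 (0->1 ok)
  t2 'x' -> {0,3,4}, take 4 (1->4 ok)
  t3 'y' -> {1,2}, take 1 (4->1 ok)
  t4 'x' -> {0,3,4}, take 3 (1->3 ok)
  t5 'x' -> {0,3,4}, take 4 (3->4 ok)
  t6 'y' -> {1,2}, take 2 (4->2 ok)
  t7 'y' -> {1,2}, take 2 (2->2 ok)
  t8 'x' -> {0,3,4}, take 0 (2->0 ok)
  t9 'x' -> {0,3,4}, take 3 (0->3 ok)

0,1,4,1,3,4,2,2,0,3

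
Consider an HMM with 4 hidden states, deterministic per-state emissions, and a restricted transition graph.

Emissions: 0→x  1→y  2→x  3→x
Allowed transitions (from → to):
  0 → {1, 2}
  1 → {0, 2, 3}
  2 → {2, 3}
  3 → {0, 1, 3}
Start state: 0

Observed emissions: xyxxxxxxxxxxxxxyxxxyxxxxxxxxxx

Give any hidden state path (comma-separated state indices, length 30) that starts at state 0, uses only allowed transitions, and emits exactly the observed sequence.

  [0] x  {0,2,3}  => 0  start
  [1] y  {1}  => 1  0->1 ok
  [2] x  {0,2,3}  => 3  1->3 ok
  [3] x  {0,2,3}  => 3  3->3 ok
  [4] x  {0,2,3}  => 0  3->0 ok
  [5] x  {0,2,3}  => 2  0->2 ok
  [6] x  {0,2,3}  => 3  2->3 ok
  [7] x  {0,2,3}  => 3  3->3 ok
  [8] x  {0,2,3}  => 3  3->3 ok
  [9] x  {0,2,3}  => 3  3->3 ok
  [10] x  {0,2,3}  => 0  3->0 ok
  [11] x  {0,2,3}  => 2  0->2 ok
  [12] x  {0,2,3}  => 2  2->2 ok
  [13] x  {0,2,3}  => 2  2->2 ok
  [14] x  {0,2,3}  => 3  2->3 ok
  [15] y  {1}  => 1  3->1 ok
  [16] x  {0,2,3}  => 2  1->2 ok
  [17] x  {0,2,3}  => 2  2->2 ok
  [18] x  {0,2,3}  => 3  2->3 ok
  [19] y  {1}  => 1  3->1 ok
  [20] x  {0,2,3}  => 0  1->0 ok
  [21] x  {0,2,3}  => 2  0->2 ok
  [22] x  {0,2,3}  => 2  2->2 ok
  [23] x  {0,2,3}  => 2  2->2 ok
  [24] x  {0,2,3}  => 3  2->3 ok
  [25] x  {0,2,3}  => 0  3->0 ok
  [26] x  {0,2,3}  => 2  0->2 ok
  [27] x  {0,2,3}  => 2  2->2 ok
  [28] x  {0,2,3}  => 2  2->2 ok
  [29] x  {0,2,3}  => 3  2->3 ok

0,1,3,3,0,2,3,3,3,3,0,2,2,2,3,1,2,2,3,1,0,2,2,2,3,0,2,2,2,3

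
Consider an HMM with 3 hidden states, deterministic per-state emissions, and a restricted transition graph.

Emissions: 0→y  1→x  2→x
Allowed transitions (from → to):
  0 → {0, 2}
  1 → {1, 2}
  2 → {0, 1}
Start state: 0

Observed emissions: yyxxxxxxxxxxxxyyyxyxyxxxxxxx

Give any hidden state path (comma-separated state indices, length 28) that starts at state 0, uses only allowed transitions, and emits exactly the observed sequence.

0,0,2,1,2,1,2,1,1,1,2,1,1,2,0,0,0,2,0,2,0,2,1,1,1,2,1,1

  0: obs=y cand={0} pick 0 [start]
  1: obs=y cand={0} pick 0 [0->0 ok]
  2: obs=x cand={1,2} pick 2 [0->2 ok]
  3: obs=x cand={1,2} pick 1 [2->1 ok]
  4: obs=x cand={1,2} pick 2 [1->2 ok]
  5: obs=x cand={1,2} pick 1 [2->1 ok]
  6: obs=x cand={1,2} pick 2 [1->2 ok]
  7: obs=x cand={1,2} pick 1 [2->1 ok]
  8: obs=x cand={1,2} pick 1 [1->1 ok]
  9: obs=x cand={1,2} pick 1 [1->1 ok]
  10: obs=x cand={1,2} pick 2 [1->2 ok]
  11: obs=x cand={1,2} pick 1 [2->1 ok]
  12: obs=x cand={1,2} pick 1 [1->1 ok]
  13: obs=x cand={1,2} pick 2 [1->2 ok]
  14: obs=y cand={0} pick 0 [2->0 ok]
  15: obs=y cand={0} pick 0 [0->0 ok]
  16: obs=y cand={0} pick 0 [0->0 ok]
  17: obs=x cand={1,2} pick 2 [0->2 ok]
  18: obs=y cand={0} pick 0 [2->0 ok]
  19: obs=x cand={1,2} pick 2 [0->2 ok]
  20: obs=y cand={0} pick 0 [2->0 ok]
  21: obs=x cand={1,2} pick 2 [0->2 ok]
  22: obs=x cand={1,2} pick 1 [2->1 ok]
  23: obs=x cand={1,2} pick 1 [1->1 ok]
  24: obs=x cand={1,2} pick 1 [1->1 ok]
  25: obs=x cand={1,2} pick 2 [1->2 ok]
  26: obs=x cand={1,2} pick 1 [2->1 ok]
  27: obs=x cand={1,2} pick 1 [1->1 ok]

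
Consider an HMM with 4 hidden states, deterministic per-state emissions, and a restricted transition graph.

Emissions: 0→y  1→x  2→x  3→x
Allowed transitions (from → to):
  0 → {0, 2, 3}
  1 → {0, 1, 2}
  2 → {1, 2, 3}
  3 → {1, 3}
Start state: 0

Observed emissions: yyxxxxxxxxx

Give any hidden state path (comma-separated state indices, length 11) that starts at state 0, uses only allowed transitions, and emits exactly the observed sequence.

0,0,3,3,1,1,2,1,2,2,2

  t0 'y' -> {0}, take 0 (start)
  t1 'y' -> {0}, take 0 (0->0 ok)
  t2 'x' -> {1,2,3}, take 3 (0->3 ok)
  t3 'x' -> {1,2,3}, take 3 (3->3 ok)
  t4 'x' -> {1,2,3}, take 1 (3->1 ok)
  t5 'x' -> {1,2,3}, take 1 (1->1 ok)
  t6 'x' -> {1,2,3}, take 2 (1->2 ok)
  t7 'x' -> {1,2,3}, take 1 (2->1 ok)
  t8 'x' -> {1,2,3}, take 2 (1->2 ok)
  t9 'x' -> {1,2,3}, take 2 (2->2 ok)
  t10 'x' -> {1,2,3}, take 2 (2->2 ok)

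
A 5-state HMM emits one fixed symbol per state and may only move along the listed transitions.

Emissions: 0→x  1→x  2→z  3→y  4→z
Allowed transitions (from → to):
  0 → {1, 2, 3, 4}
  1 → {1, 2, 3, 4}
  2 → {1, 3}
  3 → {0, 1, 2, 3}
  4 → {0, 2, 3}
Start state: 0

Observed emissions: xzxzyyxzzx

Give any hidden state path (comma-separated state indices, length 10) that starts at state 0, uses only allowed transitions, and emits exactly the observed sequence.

0,2,1,2,3,3,0,4,2,1

  0: obs=x cand={0,1} pick 0 [start]
  1: obs=z cand={2,4} pick 2 [0->2 ok]
  2: obs=x cand={0,1} pick 1 [2->1 ok]
  3: obs=z cand={2,4} pick 2 [1->2 ok]
  4: obs=y cand={3} pick 3 [2->3 ok]
  5: obs=y cand={3} pick 3 [3->3 ok]
  6: obs=x cand={0,1} pick 0 [3->0 ok]
  7: obs=z cand={2,4} pick 4 [0->4 ok]
  8: obs=z cand={2,4} pick 2 [4->2 ok]
  9: obs=x cand={0,1} pick 1 [2->1 ok]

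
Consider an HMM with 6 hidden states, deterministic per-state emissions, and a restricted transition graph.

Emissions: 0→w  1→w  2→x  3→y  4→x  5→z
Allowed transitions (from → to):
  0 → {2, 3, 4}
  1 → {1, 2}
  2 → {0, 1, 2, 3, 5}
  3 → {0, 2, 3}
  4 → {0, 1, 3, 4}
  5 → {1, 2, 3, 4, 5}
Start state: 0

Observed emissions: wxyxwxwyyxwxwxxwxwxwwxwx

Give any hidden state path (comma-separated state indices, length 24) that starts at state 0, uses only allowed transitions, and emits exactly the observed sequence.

0,2,3,2,0,4,0,3,3,2,0,4,0,4,4,0,4,0,2,1,1,2,0,4

  t0 'w' -> {0,1}, take 0 (start)
  t1 'x' -> {2,4}, take 2 (0->2 ok)
  t2 'y' -> {3}, take 3 (2->3 ok)
  t3 'x' -> {2,4}, take 2 (3->2 ok)
  t4 'w' -> {0,1}, take 0 (2->0 ok)
  t5 'x' -> {2,4}, take 4 (0->4 ok)
  t6 'w' -> {0,1}, take 0 (4->0 ok)
  t7 'y' -> {3}, take 3 (0->3 ok)
  t8 'y' -> {3}, take 3 (3->3 ok)
  t9 'x' -> {2,4}, take 2 (3->2 ok)
  t10 'w' -> {0,1}, take 0 (2->0 ok)
  t11 'x' -> {2,4}, take 4 (0->4 ok)
  t12 'w' -> {0,1}, take 0 (4->0 ok)
  t13 'x' -> {2,4}, take 4 (0->4 ok)
  t14 'x' -> {2,4}, take 4 (4->4 ok)
  t15 'w' -> {0,1}, take 0 (4->0 ok)
  t16 'x' -> {2,4}, take 4 (0->4 ok)
  t17 'w' -> {0,1}, take 0 (4->0 ok)
  t18 'x' -> {2,4}, take 2 (0->2 ok)
  t19 'w' -> {0,1}, take 1 (2->1 ok)
  t20 'w' -> {0,1}, take 1 (1->1 ok)
  t21 'x' -> {2,4}, take 2 (1->2 ok)
  t22 'w' -> {0,1}, take 0 (2->0 ok)
  t23 'x' -> {2,4}, take 4 (0->4 ok)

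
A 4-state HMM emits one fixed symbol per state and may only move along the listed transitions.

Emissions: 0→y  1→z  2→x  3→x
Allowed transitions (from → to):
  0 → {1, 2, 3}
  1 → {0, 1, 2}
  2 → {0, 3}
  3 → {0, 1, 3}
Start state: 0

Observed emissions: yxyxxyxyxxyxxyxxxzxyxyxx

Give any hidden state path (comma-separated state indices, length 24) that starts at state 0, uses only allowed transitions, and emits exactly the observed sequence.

  t0 'y' -> {0}, take 0 (start)
  t1 'x' -> {2,3}, take 2 (0->2 ok)
  t2 'y' -> {0}, take 0 (2->0 ok)
  t3 'x' -> {2,3}, take 2 (0->2 ok)
  t4 'x' -> {2,3}, take 3 (2->3 ok)
  t5 'y' -> {0}, take 0 (3->0 ok)
  t6 'x' -> {2,3}, take 2 (0->2 ok)
  t7 'y' -> {0}, take 0 (2->0 ok)
  t8 'x' -> {2,3}, take 2 (0->2 ok)
  t9 'x' -> {2,3}, take 3 (2->3 ok)
  t10 'y' -> {0}, take 0 (3->0 ok)
  t11 'x' -> {2,3}, take 2 (0->2 ok)
  t12 'x' -> {2,3}, take 3 (2->3 ok)
  t13 'y' -> {0}, take 0 (3->0 ok)
  t14 'x' -> {2,3}, take 2 (0->2 ok)
  t15 'x' -> {2,3}, take 3 (2->3 ok)
  t16 'x' -> {2,3}, take 3 (3->3 ok)
  t17 'z' -> {1}, take 1 (3->1 ok)
  t18 'x' -> {2,3}, take 2 (1->2 ok)
  t19 'y' -> {0}, take 0 (2->0 ok)
  t20 'x' -> {2,3}, take 3 (0->3 ok)
  t21 'y' -> {0}, take 0 (3->0 ok)
  t22 'x' -> {2,3}, take 3 (0->3 ok)
  t23 'x' -> {2,3}, take 3 (3->3 ok)

0,2,0,2,3,0,2,0,2,3,0,2,3,0,2,3,3,1,2,0,3,0,3,3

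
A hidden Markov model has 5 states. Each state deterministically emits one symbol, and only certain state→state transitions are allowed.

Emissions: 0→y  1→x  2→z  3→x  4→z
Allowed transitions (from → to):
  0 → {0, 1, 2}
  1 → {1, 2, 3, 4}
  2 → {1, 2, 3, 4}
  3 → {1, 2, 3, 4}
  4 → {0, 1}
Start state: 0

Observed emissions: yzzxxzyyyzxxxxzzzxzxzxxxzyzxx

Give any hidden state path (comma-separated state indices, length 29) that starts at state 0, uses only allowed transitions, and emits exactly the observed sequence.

  pos 0: y in {0}, choose 0; start
  pos 1: z in {2,4}, choose 2; 0->2 ok
  pos 2: z in {2,4}, choose 2; 2->2 ok
  pos 3: x in {1,3}, choose 1; 2->1 ok
  pos 4: x in {1,3}, choose 1; 1->1 ok
  pos 5: z in {2,4}, choose 4; 1->4 ok
  pos 6: y in {0}, choose 0; 4->0 ok
  pos 7: y in {0}, choose 0; 0->0 ok
  pos 8: y in {0}, choose 0; 0->0 ok
  pos 9: z in {2,4}, choose 2; 0->2 ok
  pos 10: x in {1,3}, choose 3; 2->3 ok
  pos 11: x in {1,3}, choose 3; 3->3 ok
  pos 12: x in {1,3}, choose 3; 3->3 ok
  pos 13: x in {1,3}, choose 1; 3->1 ok
  pos 14: z in {2,4}, choose 2; 1->2 ok
  pos 15: z in {2,4}, choose 2; 2->2 ok
  pos 16: z in {2,4}, choose 2; 2->2 ok
  pos 17: x in {1,3}, choose 1; 2->1 ok
  pos 18: z in {2,4}, choose 2; 1->2 ok
  pos 19: x in {1,3}, choose 1; 2->1 ok
  pos 20: z in {2,4}, choose 4; 1->4 ok
  pos 21: x in {1,3}, choose 1; 4->1 ok
  pos 22: x in {1,3}, choose 3; 1->3 ok
  pos 23: x in {1,3}, choose 1; 3->1 ok
  pos 24: z in {2,4}, choose 4; 1->4 ok
  pos 25: y in {0}, choose 0; 4->0 ok
  pos 26: z in {2,4}, choose 2; 0->2 ok
  pos 27: x in {1,3}, choose 3; 2->3 ok
  pos 28: x in {1,3}, choose 3; 3->3 ok

0,2,2,1,1,4,0,0,0,2,3,3,3,1,2,2,2,1,2,1,4,1,3,1,4,0,2,3,3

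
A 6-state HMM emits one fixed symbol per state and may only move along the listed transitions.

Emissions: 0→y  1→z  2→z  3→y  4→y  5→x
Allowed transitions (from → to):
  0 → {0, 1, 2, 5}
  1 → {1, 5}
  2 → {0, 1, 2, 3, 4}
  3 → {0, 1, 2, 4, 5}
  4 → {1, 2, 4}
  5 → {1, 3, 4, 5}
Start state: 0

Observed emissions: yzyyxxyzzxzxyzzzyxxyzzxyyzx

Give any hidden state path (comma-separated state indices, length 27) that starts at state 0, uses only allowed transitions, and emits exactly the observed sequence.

0,2,3,0,5,5,3,1,1,5,1,5,4,2,2,2,0,5,5,3,1,1,5,3,4,1,5

  0: obs=y cand={0,3,4} pick 0 [start]
  1: obs=z cand={1,2} pick 2 [0->2 ok]
  2: obs=y cand={0,3,4} pick 3 [2->3 ok]
  3: obs=y cand={0,3,4} pick 0 [3->0 ok]
  4: obs=x cand={5} pick 5 [0->5 ok]
  5: obs=x cand={5} pick 5 [5->5 ok]
  6: obs=y cand={0,3,4} pick 3 [5->3 ok]
  7: obs=z cand={1,2} pick 1 [3->1 ok]
  8: obs=z cand={1,2} pick 1 [1->1 ok]
  9: obs=x cand={5} pick 5 [1->5 ok]
  10: obs=z cand={1,2} pick 1 [5->1 ok]
  11: obs=x cand={5} pick 5 [1->5 ok]
  12: obs=y cand={0,3,4} pick 4 [5->4 ok]
  13: obs=z cand={1,2} pick 2 [4->2 ok]
  14: obs=z cand={1,2} pick 2 [2->2 ok]
  15: obs=z cand={1,2} pick 2 [2->2 ok]
  16: obs=y cand={0,3,4} pick 0 [2->0 ok]
  17: obs=x cand={5} pick 5 [0->5 ok]
  18: obs=x cand={5} pick 5 [5->5 ok]
  19: obs=y cand={0,3,4} pick 3 [5->3 ok]
  20: obs=z cand={1,2} pick 1 [3->1 ok]
  21: obs=z cand={1,2} pick 1 [1->1 ok]
  22: obs=x cand={5} pick 5 [1->5 ok]
  23: obs=y cand={0,3,4} pick 3 [5->3 ok]
  24: obs=y cand={0,3,4} pick 4 [3->4 ok]
  25: obs=z cand={1,2} pick 1 [4->1 ok]
  26: obs=x cand={5} pick 5 [1->5 ok]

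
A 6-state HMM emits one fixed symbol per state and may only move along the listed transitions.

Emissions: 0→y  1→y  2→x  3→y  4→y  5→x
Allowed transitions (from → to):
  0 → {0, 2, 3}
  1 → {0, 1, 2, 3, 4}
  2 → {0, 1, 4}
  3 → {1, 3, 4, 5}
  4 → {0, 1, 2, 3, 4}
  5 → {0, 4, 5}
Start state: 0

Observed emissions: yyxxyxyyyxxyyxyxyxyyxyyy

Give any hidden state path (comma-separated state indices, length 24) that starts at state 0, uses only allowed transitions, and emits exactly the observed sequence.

  [0] y  {0,1,3,4}  => 0  start
  [1] y  {0,1,3,4}  => 3  0->3 ok
  [2] x  {2,5}  => 5  3->5 ok
  [3] x  {2,5}  => 5  5->5 ok
  [4] y  {0,1,3,4}  => 0  5->0 ok
  [5] x  {2,5}  => 2  0->2 ok
  [6] y  {0,1,3,4}  => 1  2->1 ok
  [7] y  {0,1,3,4}  => 4  1->4 ok
  [8] y  {0,1,3,4}  => 3  4->3 ok
  [9] x  {2,5}  => 5  3->5 ok
  [10] x  {2,5}  => 5  5->5 ok
  [11] y  {0,1,3,4}  => 4  5->4 ok
  [12] y  {0,1,3,4}  => 0  4->0 ok
  [13] x  {2,5}  => 2  0->2 ok
  [14] y  {0,1,3,4}  => 1  2->1 ok
  [15] x  {2,5}  => 2  1->2 ok
  [16] y  {0,1,3,4}  => 4  2->4 ok
  [17] x  {2,5}  => 2  4->2 ok
  [18] y  {0,1,3,4}  => 4  2->4 ok
  [19] y  {0,1,3,4}  => 4  4->4 ok
  [20] x  {2,5}  => 2  4->2 ok
  [21] y  {0,1,3,4}  => 0  2->0 ok
  [22] y  {0,1,3,4}  => 3  0->3 ok
  [23] y  {0,1,3,4}  => 1  3->1 ok

0,3,5,5,0,2,1,4,3,5,5,4,0,2,1,2,4,2,4,4,2,0,3,1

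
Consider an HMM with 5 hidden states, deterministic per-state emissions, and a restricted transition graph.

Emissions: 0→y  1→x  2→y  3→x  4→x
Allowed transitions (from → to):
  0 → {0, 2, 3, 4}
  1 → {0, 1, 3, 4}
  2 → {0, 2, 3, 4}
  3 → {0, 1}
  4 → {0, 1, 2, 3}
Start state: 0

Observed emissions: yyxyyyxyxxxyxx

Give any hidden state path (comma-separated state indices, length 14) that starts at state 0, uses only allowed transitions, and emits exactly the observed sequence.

0,0,4,0,0,2,3,0,3,1,3,0,4,1

  [0] y  {0,2}  => 0  start
  [1] y  {0,2}  => 0  0->0 ok
  [2] x  {1,3,4}  => 4  0->4 ok
  [3] y  {0,2}  => 0  4->0 ok
  [4] y  {0,2}  => 0  0->0 ok
  [5] y  {0,2}  => 2  0->2 ok
  [6] x  {1,3,4}  => 3  2->3 ok
  [7] y  {0,2}  => 0  3->0 ok
  [8] x  {1,3,4}  => 3  0->3 ok
  [9] x  {1,3,4}  => 1  3->1 ok
  [10] x  {1,3,4}  => 3  1->3 ok
  [11] y  {0,2}  => 0  3->0 ok
  [12] x  {1,3,4}  => 4  0->4 ok
  [13] x  {1,3,4}  => 1  4->1 ok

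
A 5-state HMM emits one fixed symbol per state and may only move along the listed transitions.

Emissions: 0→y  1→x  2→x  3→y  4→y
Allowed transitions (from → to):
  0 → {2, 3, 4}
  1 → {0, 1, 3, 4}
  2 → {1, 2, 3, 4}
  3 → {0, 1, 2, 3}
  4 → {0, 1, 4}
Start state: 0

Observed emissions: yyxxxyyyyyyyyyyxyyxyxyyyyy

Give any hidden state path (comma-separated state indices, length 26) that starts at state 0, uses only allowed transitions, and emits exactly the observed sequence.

0,4,1,1,1,3,3,0,3,0,4,0,4,0,4,1,4,4,1,3,2,3,3,3,0,3

  0: obs=y cand={0,3,4} pick 0 [start]
  1: obs=y cand={0,3,4} pick 4 [0->4 ok]
  2: obs=x cand={1,2} pick 1 [4->1 ok]
  3: obs=x cand={1,2} pick 1 [1->1 ok]
  4: obs=x cand={1,2} pick 1 [1->1 ok]
  5: obs=y cand={0,3,4} pick 3 [1->3 ok]
  6: obs=y cand={0,3,4} pick 3 [3->3 ok]
  7: obs=y cand={0,3,4} pick 0 [3->0 ok]
  8: obs=y cand={0,3,4} pick 3 [0->3 ok]
  9: obs=y cand={0,3,4} pick 0 [3->0 ok]
  10: obs=y cand={0,3,4} pick 4 [0->4 ok]
  11: obs=y cand={0,3,4} pick 0 [4->0 ok]
  12: obs=y cand={0,3,4} pick 4 [0->4 ok]
  13: obs=y cand={0,3,4} pick 0 [4->0 ok]
  14: obs=y cand={0,3,4} pick 4 [0->4 ok]
  15: obs=x cand={1,2} pick 1 [4->1 ok]
  16: obs=y cand={0,3,4} pick 4 [1->4 ok]
  17: obs=y cand={0,3,4} pick 4 [4->4 ok]
  18: obs=x cand={1,2} pick 1 [4->1 ok]
  19: obs=y cand={0,3,4} pick 3 [1->3 ok]
  20: obs=x cand={1,2} pick 2 [3->2 ok]
  21: obs=y cand={0,3,4} pick 3 [2->3 ok]
  22: obs=y cand={0,3,4} pick 3 [3->3 ok]
  23: obs=y cand={0,3,4} pick 3 [3->3 ok]
  24: obs=y cand={0,3,4} pick 0 [3->0 ok]
  25: obs=y cand={0,3,4} pick 3 [0->3 ok]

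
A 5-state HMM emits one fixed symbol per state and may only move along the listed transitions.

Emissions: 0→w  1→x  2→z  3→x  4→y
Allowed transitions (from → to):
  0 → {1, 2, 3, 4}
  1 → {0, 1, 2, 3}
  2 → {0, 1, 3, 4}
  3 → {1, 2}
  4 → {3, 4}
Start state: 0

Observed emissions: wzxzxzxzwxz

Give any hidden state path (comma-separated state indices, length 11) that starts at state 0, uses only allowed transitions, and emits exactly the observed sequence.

0,2,3,2,3,2,3,2,0,3,2

  0: obs=w cand={0} pick 0 [start]
  1: obs=z cand={2} pick 2 [0->2 ok]
  2: obs=x cand={1,3} pick 3 [2->3 ok]
  3: obs=z cand={2} pick 2 [3->2 ok]
  4: obs=x cand={1,3} pick 3 [2->3 ok]
  5: obs=z cand={2} pick 2 [3->2 ok]
  6: obs=x cand={1,3} pick 3 [2->3 ok]
  7: obs=z cand={2} pick 2 [3->2 ok]
  8: obs=w cand={0} pick 0 [2->0 ok]
  9: obs=x cand={1,3} pick 3 [0->3 ok]
  10: obs=z cand={2} pick 2 [3->2 ok]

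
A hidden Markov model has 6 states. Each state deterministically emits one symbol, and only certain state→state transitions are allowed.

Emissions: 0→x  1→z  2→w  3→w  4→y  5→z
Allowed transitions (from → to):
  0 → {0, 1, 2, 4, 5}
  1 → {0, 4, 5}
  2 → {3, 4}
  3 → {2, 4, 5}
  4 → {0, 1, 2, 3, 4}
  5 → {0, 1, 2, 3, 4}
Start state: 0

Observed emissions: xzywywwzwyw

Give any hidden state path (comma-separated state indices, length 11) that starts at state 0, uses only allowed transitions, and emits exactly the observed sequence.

  pos 0: x in {0}, choose 0; start
  pos 1: z in {1,5}, choose 5; 0->5 ok
  pos 2: y in {4}, choose 4; 5->4 ok
  pos 3: w in {2,3}, choose 3; 4->3 ok
  pos 4: y in {4}, choose 4; 3->4 ok
  pos 5: w in {2,3}, choose 2; 4->2 ok
  pos 6: w in {2,3}, choose 3; 2->3 ok
  pos 7: z in {1,5}, choose 5; 3->5 ok
  pos 8: w in {2,3}, choose 2; 5->2 ok
  pos 9: y in {4}, choose 4; 2->4 ok
  pos 10: w in {2,3}, choose 3; 4->3 ok

0,5,4,3,4,2,3,5,2,4,3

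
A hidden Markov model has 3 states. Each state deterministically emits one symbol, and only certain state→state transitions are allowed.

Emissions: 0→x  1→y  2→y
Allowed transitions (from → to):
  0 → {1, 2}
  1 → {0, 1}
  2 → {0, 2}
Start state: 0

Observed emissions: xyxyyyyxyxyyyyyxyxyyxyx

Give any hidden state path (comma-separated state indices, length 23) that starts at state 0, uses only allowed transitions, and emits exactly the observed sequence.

  t0 'x' -> {0}, take 0 (start)
  t1 'y' -> {1,2}, take 2 (0->2 ok)
  t2 'x' -> {0}, take 0 (2->0 ok)
  t3 'y' -> {1,2}, take 2 (0->2 ok)
  t4 'y' -> {1,2}, take 2 (2->2 ok)
  t5 'y' -> {1,2}, take 2 (2->2 ok)
  t6 'y' -> {1,2}, take 2 (2->2 ok)
  t7 'x' -> {0}, take 0 (2->0 ok)
  t8 'y' -> {1,2}, take 2 (0->2 ok)
  t9 'x' -> {0}, take 0 (2->0 ok)
  t10 'y' -> {1,2}, take 1 (0->1 ok)
  t11 'y' -> {1,2}, take 1 (1->1 ok)
  t12 'y' -> {1,2}, take 1 (1->1 ok)
  t13 'y' -> {1,2}, take 1 (1->1 ok)
  t14 'y' -> {1,2}, take 1 (1->1 ok)
  t15 'x' -> {0}, take 0 (1->0 ok)
  t16 'y' -> {1,2}, take 2 (0->2 ok)
  t17 'x' -> {0}, take 0 (2->0 ok)
  t18 'y' -> {1,2}, take 1 (0->1 ok)
  t19 'y' -> {1,2}, take 1 (1->1 ok)
  t20 'x' -> {0}, take 0 (1->0 ok)
  t21 'y' -> {1,2}, take 1 (0->1 ok)
  t22 'x' -> {0}, take 0 (1->0 ok)

0,2,0,2,2,2,2,0,2,0,1,1,1,1,1,0,2,0,1,1,0,1,0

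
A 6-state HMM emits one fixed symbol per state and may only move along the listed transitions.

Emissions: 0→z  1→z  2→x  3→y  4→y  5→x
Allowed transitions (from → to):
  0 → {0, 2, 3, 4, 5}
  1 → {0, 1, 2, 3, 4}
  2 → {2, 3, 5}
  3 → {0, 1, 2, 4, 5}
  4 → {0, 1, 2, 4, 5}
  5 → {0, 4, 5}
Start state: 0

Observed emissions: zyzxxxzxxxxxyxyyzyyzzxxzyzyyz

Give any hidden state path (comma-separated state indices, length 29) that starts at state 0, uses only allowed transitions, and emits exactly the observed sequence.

  [0] z  {0,1}  => 0  start
  [1] y  {3,4}  => 4  0->4 ok
  [2] z  {0,1}  => 0  4->0 ok
  [3] x  {2,5}  => 5  0->5 ok
  [4] x  {2,5}  => 5  5->5 ok
  [5] x  {2,5}  => 5  5->5 ok
  [6] z  {0,1}  => 0  5->0 ok
  [7] x  {2,5}  => 2  0->2 ok
  [8] x  {2,5}  => 2  2->2 ok
  [9] x  {2,5}  => 2  2->2 ok
  [10] x  {2,5}  => 2  2->2 ok
  [11] x  {2,5}  => 2  2->2 ok
  [12] y  {3,4}  => 3  2->3 ok
  [13] x  {2,5}  => 2  3->2 ok
  [14] y  {3,4}  => 3  2->3 ok
  [15] y  {3,4}  => 4  3->4 ok
  [16] z  {0,1}  => 1  4->1 ok
  [17] y  {3,4}  => 3  1->3 ok
  [18] y  {3,4}  => 4  3->4 ok
  [19] z  {0,1}  => 0  4->0 ok
  [20] z  {0,1}  => 0  0->0 ok
  [21] x  {2,5}  => 2  0->2 ok
  [22] x  {2,5}  => 5  2->5 ok
  [23] z  {0,1}  => 0  5->0 ok
  [24] y  {3,4}  => 4  0->4 ok
  [25] z  {0,1}  => 1  4->1 ok
  [26] y  {3,4}  => 4  1->4 ok
  [27] y  {3,4}  => 4  4->4 ok
  [28] z  {0,1}  => 1  4->1 ok

0,4,0,5,5,5,0,2,2,2,2,2,3,2,3,4,1,3,4,0,0,2,5,0,4,1,4,4,1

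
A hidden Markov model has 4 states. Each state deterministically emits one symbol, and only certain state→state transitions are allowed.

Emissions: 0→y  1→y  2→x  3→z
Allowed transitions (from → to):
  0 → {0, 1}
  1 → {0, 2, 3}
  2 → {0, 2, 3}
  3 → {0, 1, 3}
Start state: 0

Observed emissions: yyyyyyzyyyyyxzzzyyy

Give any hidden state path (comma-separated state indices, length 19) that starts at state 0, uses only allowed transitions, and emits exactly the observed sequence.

0,1,0,1,0,1,3,1,0,0,0,1,2,3,3,3,0,0,1

  [0] y  {0,1}  => 0  start
  [1] y  {0,1}  => 1  0->1 ok
  [2] y  {0,1}  => 0  1->0 ok
  [3] y  {0,1}  => 1  0->1 ok
  [4] y  {0,1}  => 0  1->0 ok
  [5] y  {0,1}  => 1  0->1 ok
  [6] z  {3}  => 3  1->3 ok
  [7] y  {0,1}  => 1  3->1 ok
  [8] y  {0,1}  => 0  1->0 ok
  [9] y  {0,1}  => 0  0->0 ok
  [10] y  {0,1}  => 0  0->0 ok
  [11] y  {0,1}  => 1  0->1 ok
  [12] x  {2}  => 2  1->2 ok
  [13] z  {3}  => 3  2->3 ok
  [14] z  {3}  => 3  3->3 ok
  [15] z  {3}  => 3  3->3 ok
  [16] y  {0,1}  => 0  3->0 ok
  [17] y  {0,1}  => 0  0->0 ok
  [18] y  {0,1}  => 1  0->1 ok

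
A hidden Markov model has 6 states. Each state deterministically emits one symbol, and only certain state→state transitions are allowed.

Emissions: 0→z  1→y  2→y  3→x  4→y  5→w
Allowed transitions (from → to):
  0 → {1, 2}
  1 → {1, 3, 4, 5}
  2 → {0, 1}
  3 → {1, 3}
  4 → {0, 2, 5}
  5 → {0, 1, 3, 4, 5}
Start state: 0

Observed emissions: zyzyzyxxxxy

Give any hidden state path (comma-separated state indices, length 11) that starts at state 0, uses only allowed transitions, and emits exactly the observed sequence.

  t0 'z' -> {0}, take 0 (start)
  t1 'y' -> {1,2,4}, take 2 (0->2 ok)
  t2 'z' -> {0}, take 0 (2->0 ok)
  t3 'y' -> {1,2,4}, take 2 (0->2 ok)
  t4 'z' -> {0}, take 0 (2->0 ok)
  t5 'y' -> {1,2,4}, take 1 (0->1 ok)
  t6 'x' -> {3}, take 3 (1->3 ok)
  t7 'x' -> {3}, take 3 (3->3 ok)
  t8 'x' -> {3}, take 3 (3->3 ok)
  t9 'x' -> {3}, take 3 (3->3 ok)
  t10 'y' -> {1,2,4}, take 1 (3->1 ok)

0,2,0,2,0,1,3,3,3,3,1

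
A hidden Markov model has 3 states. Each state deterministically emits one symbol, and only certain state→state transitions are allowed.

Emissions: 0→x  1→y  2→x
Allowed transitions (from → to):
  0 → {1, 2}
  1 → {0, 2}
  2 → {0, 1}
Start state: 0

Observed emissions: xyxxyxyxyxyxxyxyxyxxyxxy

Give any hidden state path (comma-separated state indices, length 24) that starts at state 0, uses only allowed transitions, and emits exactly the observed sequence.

  t0 'x' -> {0,2}, take 0 (start)
  t1 'y' -> {1}, take 1 (0->1 ok)
  t2 'x' -> {0,2}, take 2 (1->2 ok)
  t3 'x' -> {0,2}, take 0 (2->0 ok)
  t4 'y' -> {1}, take 1 (0->1 ok)
  t5 'x' -> {0,2}, take 2 (1->2 ok)
  t6 'y' -> {1}, take 1 (2->1 ok)
  t7 'x' -> {0,2}, take 2 (1->2 ok)
  t8 'y' -> {1}, take 1 (2->1 ok)
  t9 'x' -> {0,2}, take 0 (1->0 ok)
  t10 'y' -> {1}, take 1 (0->1 ok)
  t11 'x' -> {0,2}, take 0 (1->0 ok)
  t12 'x' -> {0,2}, take 2 (0->2 ok)
  t13 'y' -> {1}, take 1 (2->1 ok)
  t14 'x' -> {0,2}, take 2 (1->2 ok)
  t15 'y' -> {1}, take 1 (2->1 ok)
  t16 'x' -> {0,2}, take 2 (1->2 ok)
  t17 'y' -> {1}, take 1 (2->1 ok)
  t18 'x' -> {0,2}, take 0 (1->0 ok)
  t19 'x' -> {0,2}, take 2 (0->2 ok)
  t20 'y' -> {1}, take 1 (2->1 ok)
  t21 'x' -> {0,2}, take 0 (1->0 ok)
  t22 'x' -> {0,2}, take 2 (0->2 ok)
  t23 'y' -> {1}, take 1 (2->1 ok)

0,1,2,0,1,2,1,2,1,0,1,0,2,1,2,1,2,1,0,2,1,0,2,1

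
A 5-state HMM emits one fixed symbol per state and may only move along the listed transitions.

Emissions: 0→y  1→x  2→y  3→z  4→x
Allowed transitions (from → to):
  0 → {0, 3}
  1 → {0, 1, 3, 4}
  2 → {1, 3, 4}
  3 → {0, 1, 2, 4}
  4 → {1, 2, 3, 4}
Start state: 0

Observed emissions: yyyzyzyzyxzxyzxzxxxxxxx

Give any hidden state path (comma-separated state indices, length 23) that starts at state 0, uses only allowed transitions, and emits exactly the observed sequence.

  t0 'y' -> {0,2}, take 0 (start)
  t1 'y' -> {0,2}, take 0 (0->0 ok)
  t2 'y' -> {0,2}, take 0 (0->0 ok)
  t3 'z' -> {3}, take 3 (0->3 ok)
  t4 'y' -> {0,2}, take 0 (3->0 ok)
  t5 'z' -> {3}, take 3 (0->3 ok)
  t6 'y' -> {0,2}, take 0 (3->0 ok)
  t7 'z' -> {3}, take 3 (0->3 ok)
  t8 'y' -> {0,2}, take 2 (3->2 ok)
  t9 'x' -> {1,4}, take 1 (2->1 ok)
  t10 'z' -> {3}, take 3 (1->3 ok)
  t11 'x' -> {1,4}, take 1 (3->1 ok)
  t12 'y' -> {0,2}, take 0 (1->0 ok)
  t13 'z' -> {3}, take 3 (0->3 ok)
  t14 'x' -> {1,4}, take 4 (3->4 ok)
  t15 'z' -> {3}, take 3 (4->3 ok)
  t16 'x' -> {1,4}, take 4 (3->4 ok)
  t17 'x' -> {1,4}, take 1 (4->1 ok)
  t18 'x' -> {1,4}, take 4 (1->4 ok)
  t19 'x' -> {1,4}, take 1 (4->1 ok)
  t20 'x' -> {1,4}, take 4 (1->4 ok)
  t21 'x' -> {1,4}, take 4 (4->4 ok)
  t22 'x' -> {1,4}, take 4 (4->4 ok)

0,0,0,3,0,3,0,3,2,1,3,1,0,3,4,3,4,1,4,1,4,4,4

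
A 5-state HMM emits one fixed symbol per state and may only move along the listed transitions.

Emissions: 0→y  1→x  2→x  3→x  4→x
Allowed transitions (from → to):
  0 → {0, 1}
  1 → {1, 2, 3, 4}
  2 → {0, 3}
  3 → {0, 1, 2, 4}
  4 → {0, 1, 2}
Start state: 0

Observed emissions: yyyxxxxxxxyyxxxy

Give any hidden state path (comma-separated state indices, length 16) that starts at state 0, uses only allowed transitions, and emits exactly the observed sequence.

0,0,0,1,3,4,2,3,2,3,0,0,1,1,2,0

  t0 'y' -> {0}, take 0 (start)
  t1 'y' -> {0}, take 0 (0->0 ok)
  t2 'y' -> {0}, take 0 (0->0 ok)
  t3 'x' -> {1,2,3,4}, take 1 (0->1 ok)
  t4 'x' -> {1,2,3,4}, take 3 (1->3 ok)
  t5 'x' -> {1,2,3,4}, take 4 (3->4 ok)
  t6 'x' -> {1,2,3,4}, take 2 (4->2 ok)
  t7 'x' -> {1,2,3,4}, take 3 (2->3 ok)
  t8 'x' -> {1,2,3,4}, take 2 (3->2 ok)
  t9 'x' -> {1,2,3,4}, take 3 (2->3 ok)
  t10 'y' -> {0}, take 0 (3->0 ok)
  t11 'y' -> {0}, take 0 (0->0 ok)
  t12 'x' -> {1,2,3,4}, take 1 (0->1 ok)
  t13 'x' -> {1,2,3,4}, take 1 (1->1 ok)
  t14 'x' -> {1,2,3,4}, take 2 (1->2 ok)
  t15 'y' -> {0}, take 0 (2->0 ok)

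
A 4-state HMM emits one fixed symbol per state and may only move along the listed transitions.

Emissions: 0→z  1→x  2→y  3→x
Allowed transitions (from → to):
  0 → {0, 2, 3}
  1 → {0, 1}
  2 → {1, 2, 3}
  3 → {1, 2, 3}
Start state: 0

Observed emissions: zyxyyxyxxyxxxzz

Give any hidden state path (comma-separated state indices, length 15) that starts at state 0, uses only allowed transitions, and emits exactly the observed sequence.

  t0 'z' -> {0}, take 0 (start)
  t1 'y' -> {2}, take 2 (0->2 ok)
  t2 'x' -> {1,3}, take 3 (2->3 ok)
  t3 'y' -> {2}, take 2 (3->2 ok)
  t4 'y' -> {2}, take 2 (2->2 ok)
  t5 'x' -> {1,3}, take 3 (2->3 ok)
  t6 'y' -> {2}, take 2 (3->2 ok)
  t7 'x' -> {1,3}, take 3 (2->3 ok)
  t8 'x' -> {1,3}, take 3 (3->3 ok)
  t9 'y' -> {2}, take 2 (3->2 ok)
  t10 'x' -> {1,3}, take 3 (2->3 ok)
  t11 'x' -> {1,3}, take 1 (3->1 ok)
  t12 'x' -> {1,3}, take 1 (1->1 ok)
  t13 'z' -> {0}, take 0 (1->0 ok)
  t14 'z' -> {0}, take 0 (0->0 ok)

0,2,3,2,2,3,2,3,3,2,3,1,1,0,0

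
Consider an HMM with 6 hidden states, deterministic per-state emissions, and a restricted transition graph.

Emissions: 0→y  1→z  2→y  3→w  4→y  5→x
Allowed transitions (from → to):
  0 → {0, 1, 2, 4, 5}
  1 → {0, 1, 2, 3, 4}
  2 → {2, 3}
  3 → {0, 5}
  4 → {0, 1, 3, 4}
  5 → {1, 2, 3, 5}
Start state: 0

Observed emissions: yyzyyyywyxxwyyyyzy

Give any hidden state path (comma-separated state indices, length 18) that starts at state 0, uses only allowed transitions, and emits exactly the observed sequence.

0,4,1,2,2,2,2,3,0,5,5,3,0,0,0,0,1,0

  0: obs=y cand={0,2,4} pick 0 [start]
  1: obs=y cand={0,2,4} pick 4 [0->4 ok]
  2: obs=z cand={1} pick 1 [4->1 ok]
  3: obs=y cand={0,2,4} pick 2 [1->2 ok]
  4: obs=y cand={0,2,4} pick 2 [2->2 ok]
  5: obs=y cand={0,2,4} pick 2 [2->2 ok]
  6: obs=y cand={0,2,4} pick 2 [2->2 ok]
  7: obs=w cand={3} pick 3 [2->3 ok]
  8: obs=y cand={0,2,4} pick 0 [3->0 ok]
  9: obs=x cand={5} pick 5 [0->5 ok]
  10: obs=x cand={5} pick 5 [5->5 ok]
  11: obs=w cand={3} pick 3 [5->3 ok]
  12: obs=y cand={0,2,4} pick 0 [3->0 ok]
  13: obs=y cand={0,2,4} pick 0 [0->0 ok]
  14: obs=y cand={0,2,4} pick 0 [0->0 ok]
  15: obs=y cand={0,2,4} pick 0 [0->0 ok]
  16: obs=z cand={1} pick 1 [0->1 ok]
  17: obs=y cand={0,2,4} pick 0 [1->0 ok]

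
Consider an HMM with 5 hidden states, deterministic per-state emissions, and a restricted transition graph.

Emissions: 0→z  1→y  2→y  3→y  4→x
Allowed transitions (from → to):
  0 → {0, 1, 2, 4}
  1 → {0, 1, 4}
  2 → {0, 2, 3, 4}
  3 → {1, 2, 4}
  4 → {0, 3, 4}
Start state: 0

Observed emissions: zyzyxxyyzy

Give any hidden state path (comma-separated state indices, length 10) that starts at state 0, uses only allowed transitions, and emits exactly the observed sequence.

  0: obs=z cand={0} pick 0 [start]
  1: obs=y cand={1,2,3} pick 2 [0->2 ok]
  2: obs=z cand={0} pick 0 [2->0 ok]
  3: obs=y cand={1,2,3} pick 2 [0->2 ok]
  4: obs=x cand={4} pick 4 [2->4 ok]
  5: obs=x cand={4} pick 4 [4->4 ok]
  6: obs=y cand={1,2,3} pick 3 [4->3 ok]
  7: obs=y cand={1,2,3} pick 1 [3->1 ok]
  8: obs=z cand={0} pick 0 [1->0 ok]
  9: obs=y cand={1,2,3} pick 1 [0->1 ok]

0,2,0,2,4,4,3,1,0,1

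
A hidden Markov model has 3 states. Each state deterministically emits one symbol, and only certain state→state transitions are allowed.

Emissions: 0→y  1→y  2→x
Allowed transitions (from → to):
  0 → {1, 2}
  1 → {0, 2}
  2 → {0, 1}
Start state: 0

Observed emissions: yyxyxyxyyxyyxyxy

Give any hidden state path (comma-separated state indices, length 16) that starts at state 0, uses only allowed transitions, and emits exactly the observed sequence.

0,1,2,0,2,1,2,0,1,2,1,0,2,0,2,0

  pos 0: y in {0,1}, choose 0; start
  pos 1: y in {0,1}, choose 1; 0->1 ok
  pos 2: x in {2}, choose 2; 1->2 ok
  pos 3: y in {0,1}, choose 0; 2->0 ok
  pos 4: x in {2}, choose 2; 0->2 ok
  pos 5: y in {0,1}, choose 1; 2->1 ok
  pos 6: x in {2}, choose 2; 1->2 ok
  pos 7: y in {0,1}, choose 0; 2->0 ok
  pos 8: y in {0,1}, choose 1; 0->1 ok
  pos 9: x in {2}, choose 2; 1->2 ok
  pos 10: y in {0,1}, choose 1; 2->1 ok
  pos 11: y in {0,1}, choose 0; 1->0 ok
  pos 12: x in {2}, choose 2; 0->2 ok
  pos 13: y in {0,1}, choose 0; 2->0 ok
  pos 14: x in {2}, choose 2; 0->2 ok
  pos 15: y in {0,1}, choose 0; 2->0 ok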